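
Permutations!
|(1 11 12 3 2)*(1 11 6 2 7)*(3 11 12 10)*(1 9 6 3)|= |(1 3 7 9 6 2 12 11 10)|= 9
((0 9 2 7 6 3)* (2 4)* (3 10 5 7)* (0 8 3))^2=(0 4)(2 9)(5 6)(7 10)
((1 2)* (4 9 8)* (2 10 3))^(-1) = ((1 10 3 2)(4 9 8))^(-1) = (1 2 3 10)(4 8 9)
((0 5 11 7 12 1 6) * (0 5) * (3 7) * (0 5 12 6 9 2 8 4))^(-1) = ((0 5 11 3 7 6 12 1 9 2 8 4))^(-1) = (0 4 8 2 9 1 12 6 7 3 11 5)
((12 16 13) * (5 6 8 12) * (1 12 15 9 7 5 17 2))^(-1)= (1 2 17 13 16 12)(5 7 9 15 8 6)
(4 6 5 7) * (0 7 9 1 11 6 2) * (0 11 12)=(0 7 4 2 11 6 5 9 1 12)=[7, 12, 11, 3, 2, 9, 5, 4, 8, 1, 10, 6, 0]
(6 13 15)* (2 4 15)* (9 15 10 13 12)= (2 4 10 13)(6 12 9 15)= [0, 1, 4, 3, 10, 5, 12, 7, 8, 15, 13, 11, 9, 2, 14, 6]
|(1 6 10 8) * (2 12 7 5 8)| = 8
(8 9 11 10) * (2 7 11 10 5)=[0, 1, 7, 3, 4, 2, 6, 11, 9, 10, 8, 5]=(2 7 11 5)(8 9 10)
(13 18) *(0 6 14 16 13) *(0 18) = (18)(0 6 14 16 13) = [6, 1, 2, 3, 4, 5, 14, 7, 8, 9, 10, 11, 12, 0, 16, 15, 13, 17, 18]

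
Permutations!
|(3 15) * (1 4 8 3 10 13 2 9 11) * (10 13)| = 9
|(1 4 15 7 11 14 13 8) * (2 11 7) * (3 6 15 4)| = |(1 3 6 15 2 11 14 13 8)| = 9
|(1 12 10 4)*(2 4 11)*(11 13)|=|(1 12 10 13 11 2 4)|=7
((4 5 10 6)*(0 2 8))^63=(4 6 10 5)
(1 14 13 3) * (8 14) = (1 8 14 13 3) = [0, 8, 2, 1, 4, 5, 6, 7, 14, 9, 10, 11, 12, 3, 13]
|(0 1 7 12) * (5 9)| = |(0 1 7 12)(5 9)| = 4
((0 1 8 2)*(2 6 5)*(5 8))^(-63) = (0 1 5 2)(6 8)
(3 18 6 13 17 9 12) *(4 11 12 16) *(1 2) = (1 2)(3 18 6 13 17 9 16 4 11 12) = [0, 2, 1, 18, 11, 5, 13, 7, 8, 16, 10, 12, 3, 17, 14, 15, 4, 9, 6]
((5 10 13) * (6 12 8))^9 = (13)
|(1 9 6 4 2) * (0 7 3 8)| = |(0 7 3 8)(1 9 6 4 2)| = 20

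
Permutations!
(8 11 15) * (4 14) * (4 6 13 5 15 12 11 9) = (4 14 6 13 5 15 8 9)(11 12) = [0, 1, 2, 3, 14, 15, 13, 7, 9, 4, 10, 12, 11, 5, 6, 8]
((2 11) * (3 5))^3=(2 11)(3 5)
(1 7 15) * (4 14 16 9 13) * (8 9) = (1 7 15)(4 14 16 8 9 13) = [0, 7, 2, 3, 14, 5, 6, 15, 9, 13, 10, 11, 12, 4, 16, 1, 8]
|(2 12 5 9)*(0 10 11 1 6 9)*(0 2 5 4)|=10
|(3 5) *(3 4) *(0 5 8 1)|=|(0 5 4 3 8 1)|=6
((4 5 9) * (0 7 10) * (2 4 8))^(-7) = (0 10 7)(2 9 4 8 5)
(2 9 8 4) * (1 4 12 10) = (1 4 2 9 8 12 10) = [0, 4, 9, 3, 2, 5, 6, 7, 12, 8, 1, 11, 10]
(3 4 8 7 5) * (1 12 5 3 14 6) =(1 12 5 14 6)(3 4 8 7) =[0, 12, 2, 4, 8, 14, 1, 3, 7, 9, 10, 11, 5, 13, 6]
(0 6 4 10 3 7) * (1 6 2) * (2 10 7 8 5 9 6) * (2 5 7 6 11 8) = (0 10 3 2 1 5 9 11 8 7)(4 6) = [10, 5, 1, 2, 6, 9, 4, 0, 7, 11, 3, 8]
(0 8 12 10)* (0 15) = (0 8 12 10 15) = [8, 1, 2, 3, 4, 5, 6, 7, 12, 9, 15, 11, 10, 13, 14, 0]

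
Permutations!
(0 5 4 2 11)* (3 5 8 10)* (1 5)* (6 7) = (0 8 10 3 1 5 4 2 11)(6 7) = [8, 5, 11, 1, 2, 4, 7, 6, 10, 9, 3, 0]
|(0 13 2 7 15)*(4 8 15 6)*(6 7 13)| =10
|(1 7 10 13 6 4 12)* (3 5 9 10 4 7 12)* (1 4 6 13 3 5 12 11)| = |(13)(1 11)(3 12 4 5 9 10)(6 7)| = 6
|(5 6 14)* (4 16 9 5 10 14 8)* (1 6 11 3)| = |(1 6 8 4 16 9 5 11 3)(10 14)| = 18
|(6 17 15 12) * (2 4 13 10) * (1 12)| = 20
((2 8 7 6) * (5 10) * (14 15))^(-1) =(2 6 7 8)(5 10)(14 15)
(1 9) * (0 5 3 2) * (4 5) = (0 4 5 3 2)(1 9) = [4, 9, 0, 2, 5, 3, 6, 7, 8, 1]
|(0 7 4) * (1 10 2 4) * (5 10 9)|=8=|(0 7 1 9 5 10 2 4)|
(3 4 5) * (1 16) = (1 16)(3 4 5) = [0, 16, 2, 4, 5, 3, 6, 7, 8, 9, 10, 11, 12, 13, 14, 15, 1]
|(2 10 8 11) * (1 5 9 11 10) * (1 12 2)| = 4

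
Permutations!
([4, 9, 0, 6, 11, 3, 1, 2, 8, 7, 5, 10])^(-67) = [2, 6, 7, 5, 0, 10, 3, 9, 8, 1, 11, 4]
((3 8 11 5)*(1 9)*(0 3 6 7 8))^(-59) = ((0 3)(1 9)(5 6 7 8 11))^(-59) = (0 3)(1 9)(5 6 7 8 11)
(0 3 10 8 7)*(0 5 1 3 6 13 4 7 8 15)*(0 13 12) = [6, 3, 2, 10, 7, 1, 12, 5, 8, 9, 15, 11, 0, 4, 14, 13] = (0 6 12)(1 3 10 15 13 4 7 5)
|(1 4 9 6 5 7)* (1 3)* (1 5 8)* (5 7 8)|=6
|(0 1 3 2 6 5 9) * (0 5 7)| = 6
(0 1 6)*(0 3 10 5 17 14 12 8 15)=(0 1 6 3 10 5 17 14 12 8 15)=[1, 6, 2, 10, 4, 17, 3, 7, 15, 9, 5, 11, 8, 13, 12, 0, 16, 14]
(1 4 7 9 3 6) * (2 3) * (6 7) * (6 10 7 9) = (1 4 10 7 6)(2 3 9) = [0, 4, 3, 9, 10, 5, 1, 6, 8, 2, 7]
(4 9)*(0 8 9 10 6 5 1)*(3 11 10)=(0 8 9 4 3 11 10 6 5 1)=[8, 0, 2, 11, 3, 1, 5, 7, 9, 4, 6, 10]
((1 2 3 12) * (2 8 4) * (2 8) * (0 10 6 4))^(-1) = (0 8 4 6 10)(1 12 3 2)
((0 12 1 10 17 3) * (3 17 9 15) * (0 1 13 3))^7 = ((17)(0 12 13 3 1 10 9 15))^7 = (17)(0 15 9 10 1 3 13 12)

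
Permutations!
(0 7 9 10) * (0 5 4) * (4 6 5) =(0 7 9 10 4)(5 6) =[7, 1, 2, 3, 0, 6, 5, 9, 8, 10, 4]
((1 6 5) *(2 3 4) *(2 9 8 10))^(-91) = ((1 6 5)(2 3 4 9 8 10))^(-91) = (1 5 6)(2 10 8 9 4 3)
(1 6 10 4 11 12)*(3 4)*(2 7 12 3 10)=(1 6 2 7 12)(3 4 11)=[0, 6, 7, 4, 11, 5, 2, 12, 8, 9, 10, 3, 1]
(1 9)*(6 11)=(1 9)(6 11)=[0, 9, 2, 3, 4, 5, 11, 7, 8, 1, 10, 6]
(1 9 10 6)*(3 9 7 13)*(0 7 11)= (0 7 13 3 9 10 6 1 11)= [7, 11, 2, 9, 4, 5, 1, 13, 8, 10, 6, 0, 12, 3]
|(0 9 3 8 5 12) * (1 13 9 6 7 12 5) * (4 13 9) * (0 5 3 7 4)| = 28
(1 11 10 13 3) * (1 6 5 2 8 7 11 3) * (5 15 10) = [0, 3, 8, 6, 4, 2, 15, 11, 7, 9, 13, 5, 12, 1, 14, 10] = (1 3 6 15 10 13)(2 8 7 11 5)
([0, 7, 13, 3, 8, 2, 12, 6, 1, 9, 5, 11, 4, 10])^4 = (13)(1 4 6)(7 8 12)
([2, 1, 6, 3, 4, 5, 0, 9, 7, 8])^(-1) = (0 6 2)(7 8 9)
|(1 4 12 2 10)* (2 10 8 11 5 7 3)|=12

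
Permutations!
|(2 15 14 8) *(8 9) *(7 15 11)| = 7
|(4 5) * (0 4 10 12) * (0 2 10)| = |(0 4 5)(2 10 12)| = 3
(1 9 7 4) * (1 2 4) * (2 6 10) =(1 9 7)(2 4 6 10) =[0, 9, 4, 3, 6, 5, 10, 1, 8, 7, 2]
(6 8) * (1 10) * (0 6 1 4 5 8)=(0 6)(1 10 4 5 8)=[6, 10, 2, 3, 5, 8, 0, 7, 1, 9, 4]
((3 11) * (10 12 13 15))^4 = (15)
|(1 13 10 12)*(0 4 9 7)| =4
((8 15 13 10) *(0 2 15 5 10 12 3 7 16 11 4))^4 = ((0 2 15 13 12 3 7 16 11 4)(5 10 8))^4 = (0 12 11 15 7)(2 3 4 13 16)(5 10 8)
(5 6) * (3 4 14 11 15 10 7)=(3 4 14 11 15 10 7)(5 6)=[0, 1, 2, 4, 14, 6, 5, 3, 8, 9, 7, 15, 12, 13, 11, 10]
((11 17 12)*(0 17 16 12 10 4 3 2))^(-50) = (0 3 10)(2 4 17)(11 16 12)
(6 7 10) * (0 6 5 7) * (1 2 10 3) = [6, 2, 10, 1, 4, 7, 0, 3, 8, 9, 5] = (0 6)(1 2 10 5 7 3)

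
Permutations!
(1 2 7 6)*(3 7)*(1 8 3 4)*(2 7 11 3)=(1 7 6 8 2 4)(3 11)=[0, 7, 4, 11, 1, 5, 8, 6, 2, 9, 10, 3]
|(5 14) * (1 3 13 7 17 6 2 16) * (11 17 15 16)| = 12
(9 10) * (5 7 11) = (5 7 11)(9 10) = [0, 1, 2, 3, 4, 7, 6, 11, 8, 10, 9, 5]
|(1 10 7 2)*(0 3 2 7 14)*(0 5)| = 7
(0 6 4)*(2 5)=(0 6 4)(2 5)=[6, 1, 5, 3, 0, 2, 4]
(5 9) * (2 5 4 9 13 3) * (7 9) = (2 5 13 3)(4 7 9) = [0, 1, 5, 2, 7, 13, 6, 9, 8, 4, 10, 11, 12, 3]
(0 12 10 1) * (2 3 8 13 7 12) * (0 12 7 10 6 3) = (0 2)(1 12 6 3 8 13 10) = [2, 12, 0, 8, 4, 5, 3, 7, 13, 9, 1, 11, 6, 10]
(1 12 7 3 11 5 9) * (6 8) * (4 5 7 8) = (1 12 8 6 4 5 9)(3 11 7) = [0, 12, 2, 11, 5, 9, 4, 3, 6, 1, 10, 7, 8]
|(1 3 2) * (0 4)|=|(0 4)(1 3 2)|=6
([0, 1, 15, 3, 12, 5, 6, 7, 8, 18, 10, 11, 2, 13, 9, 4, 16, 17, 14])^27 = (18)(2 12 4 15)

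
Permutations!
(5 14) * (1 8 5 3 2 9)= (1 8 5 14 3 2 9)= [0, 8, 9, 2, 4, 14, 6, 7, 5, 1, 10, 11, 12, 13, 3]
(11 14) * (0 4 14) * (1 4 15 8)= (0 15 8 1 4 14 11)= [15, 4, 2, 3, 14, 5, 6, 7, 1, 9, 10, 0, 12, 13, 11, 8]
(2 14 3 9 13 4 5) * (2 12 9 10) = (2 14 3 10)(4 5 12 9 13) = [0, 1, 14, 10, 5, 12, 6, 7, 8, 13, 2, 11, 9, 4, 3]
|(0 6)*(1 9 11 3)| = 4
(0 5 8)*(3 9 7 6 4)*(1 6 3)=(0 5 8)(1 6 4)(3 9 7)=[5, 6, 2, 9, 1, 8, 4, 3, 0, 7]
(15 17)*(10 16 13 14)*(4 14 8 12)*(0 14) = (0 14 10 16 13 8 12 4)(15 17) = [14, 1, 2, 3, 0, 5, 6, 7, 12, 9, 16, 11, 4, 8, 10, 17, 13, 15]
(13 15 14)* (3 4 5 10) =[0, 1, 2, 4, 5, 10, 6, 7, 8, 9, 3, 11, 12, 15, 13, 14] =(3 4 5 10)(13 15 14)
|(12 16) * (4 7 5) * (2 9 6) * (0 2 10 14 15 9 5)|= 10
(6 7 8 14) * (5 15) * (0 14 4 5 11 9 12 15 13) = [14, 1, 2, 3, 5, 13, 7, 8, 4, 12, 10, 9, 15, 0, 6, 11] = (0 14 6 7 8 4 5 13)(9 12 15 11)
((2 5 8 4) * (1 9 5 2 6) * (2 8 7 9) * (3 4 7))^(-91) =((1 2 8 7 9 5 3 4 6))^(-91) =(1 6 4 3 5 9 7 8 2)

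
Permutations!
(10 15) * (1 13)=(1 13)(10 15)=[0, 13, 2, 3, 4, 5, 6, 7, 8, 9, 15, 11, 12, 1, 14, 10]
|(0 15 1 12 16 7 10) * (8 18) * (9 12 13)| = |(0 15 1 13 9 12 16 7 10)(8 18)| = 18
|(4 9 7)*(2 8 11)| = 3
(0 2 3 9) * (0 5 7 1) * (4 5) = (0 2 3 9 4 5 7 1) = [2, 0, 3, 9, 5, 7, 6, 1, 8, 4]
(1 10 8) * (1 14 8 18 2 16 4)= (1 10 18 2 16 4)(8 14)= [0, 10, 16, 3, 1, 5, 6, 7, 14, 9, 18, 11, 12, 13, 8, 15, 4, 17, 2]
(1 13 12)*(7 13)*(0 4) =(0 4)(1 7 13 12) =[4, 7, 2, 3, 0, 5, 6, 13, 8, 9, 10, 11, 1, 12]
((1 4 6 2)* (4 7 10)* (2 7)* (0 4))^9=((0 4 6 7 10)(1 2))^9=(0 10 7 6 4)(1 2)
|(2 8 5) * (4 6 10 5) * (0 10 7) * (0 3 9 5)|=|(0 10)(2 8 4 6 7 3 9 5)|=8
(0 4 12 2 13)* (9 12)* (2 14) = [4, 1, 13, 3, 9, 5, 6, 7, 8, 12, 10, 11, 14, 0, 2] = (0 4 9 12 14 2 13)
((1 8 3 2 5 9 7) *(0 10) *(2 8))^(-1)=((0 10)(1 2 5 9 7)(3 8))^(-1)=(0 10)(1 7 9 5 2)(3 8)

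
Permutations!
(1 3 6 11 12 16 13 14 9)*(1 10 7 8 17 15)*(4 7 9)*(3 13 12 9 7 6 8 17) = (1 13 14 4 6 11 9 10 7 17 15)(3 8)(12 16) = [0, 13, 2, 8, 6, 5, 11, 17, 3, 10, 7, 9, 16, 14, 4, 1, 12, 15]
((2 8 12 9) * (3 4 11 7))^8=(12)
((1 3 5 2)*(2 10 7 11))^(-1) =((1 3 5 10 7 11 2))^(-1) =(1 2 11 7 10 5 3)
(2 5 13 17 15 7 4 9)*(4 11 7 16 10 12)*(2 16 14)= (2 5 13 17 15 14)(4 9 16 10 12)(7 11)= [0, 1, 5, 3, 9, 13, 6, 11, 8, 16, 12, 7, 4, 17, 2, 14, 10, 15]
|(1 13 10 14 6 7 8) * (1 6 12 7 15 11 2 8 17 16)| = 40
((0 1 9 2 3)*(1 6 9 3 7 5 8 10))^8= ((0 6 9 2 7 5 8 10 1 3))^8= (0 1 8 7 9)(2 6 3 10 5)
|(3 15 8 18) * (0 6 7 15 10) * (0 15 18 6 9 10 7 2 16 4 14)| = 30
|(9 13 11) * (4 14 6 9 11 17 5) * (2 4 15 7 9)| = |(2 4 14 6)(5 15 7 9 13 17)| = 12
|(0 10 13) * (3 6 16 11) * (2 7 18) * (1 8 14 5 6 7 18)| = |(0 10 13)(1 8 14 5 6 16 11 3 7)(2 18)| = 18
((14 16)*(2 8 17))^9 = (17)(14 16)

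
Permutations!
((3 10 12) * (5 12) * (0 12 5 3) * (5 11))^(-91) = ((0 12)(3 10)(5 11))^(-91) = (0 12)(3 10)(5 11)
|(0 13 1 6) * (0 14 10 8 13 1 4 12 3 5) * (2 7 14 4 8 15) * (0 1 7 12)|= |(0 7 14 10 15 2 12 3 5 1 6 4)(8 13)|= 12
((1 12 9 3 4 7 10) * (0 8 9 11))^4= (0 4 12 9 10)(1 8 7 11 3)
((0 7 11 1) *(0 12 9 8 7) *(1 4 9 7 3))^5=((1 12 7 11 4 9 8 3))^5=(1 9 7 3 4 12 8 11)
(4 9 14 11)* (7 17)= [0, 1, 2, 3, 9, 5, 6, 17, 8, 14, 10, 4, 12, 13, 11, 15, 16, 7]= (4 9 14 11)(7 17)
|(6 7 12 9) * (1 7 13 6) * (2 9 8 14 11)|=8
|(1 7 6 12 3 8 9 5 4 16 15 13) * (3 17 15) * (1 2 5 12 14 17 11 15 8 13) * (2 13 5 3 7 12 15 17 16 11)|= 44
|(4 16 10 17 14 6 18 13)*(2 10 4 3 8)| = |(2 10 17 14 6 18 13 3 8)(4 16)| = 18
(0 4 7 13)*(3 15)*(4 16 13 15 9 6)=(0 16 13)(3 9 6 4 7 15)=[16, 1, 2, 9, 7, 5, 4, 15, 8, 6, 10, 11, 12, 0, 14, 3, 13]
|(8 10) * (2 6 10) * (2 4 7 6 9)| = 10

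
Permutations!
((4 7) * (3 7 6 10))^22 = ((3 7 4 6 10))^22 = (3 4 10 7 6)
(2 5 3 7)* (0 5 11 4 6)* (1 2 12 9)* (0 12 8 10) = [5, 2, 11, 7, 6, 3, 12, 8, 10, 1, 0, 4, 9] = (0 5 3 7 8 10)(1 2 11 4 6 12 9)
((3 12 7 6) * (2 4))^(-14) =((2 4)(3 12 7 6))^(-14) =(3 7)(6 12)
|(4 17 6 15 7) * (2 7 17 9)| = 12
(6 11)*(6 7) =(6 11 7) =[0, 1, 2, 3, 4, 5, 11, 6, 8, 9, 10, 7]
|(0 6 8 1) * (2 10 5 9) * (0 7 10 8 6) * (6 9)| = 8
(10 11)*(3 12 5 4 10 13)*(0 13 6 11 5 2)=[13, 1, 0, 12, 10, 4, 11, 7, 8, 9, 5, 6, 2, 3]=(0 13 3 12 2)(4 10 5)(6 11)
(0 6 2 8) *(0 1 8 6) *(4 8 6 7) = (1 6 2 7 4 8) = [0, 6, 7, 3, 8, 5, 2, 4, 1]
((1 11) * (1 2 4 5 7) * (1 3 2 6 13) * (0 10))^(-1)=(0 10)(1 13 6 11)(2 3 7 5 4)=((0 10)(1 11 6 13)(2 4 5 7 3))^(-1)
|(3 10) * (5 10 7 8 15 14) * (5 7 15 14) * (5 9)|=15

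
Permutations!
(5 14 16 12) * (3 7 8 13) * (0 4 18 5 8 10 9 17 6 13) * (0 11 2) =(0 4 18 5 14 16 12 8 11 2)(3 7 10 9 17 6 13) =[4, 1, 0, 7, 18, 14, 13, 10, 11, 17, 9, 2, 8, 3, 16, 15, 12, 6, 5]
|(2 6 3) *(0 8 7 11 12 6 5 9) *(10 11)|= |(0 8 7 10 11 12 6 3 2 5 9)|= 11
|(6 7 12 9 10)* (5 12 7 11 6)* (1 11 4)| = 4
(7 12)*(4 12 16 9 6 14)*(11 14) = (4 12 7 16 9 6 11 14) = [0, 1, 2, 3, 12, 5, 11, 16, 8, 6, 10, 14, 7, 13, 4, 15, 9]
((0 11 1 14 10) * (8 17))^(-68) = ((0 11 1 14 10)(8 17))^(-68) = (17)(0 1 10 11 14)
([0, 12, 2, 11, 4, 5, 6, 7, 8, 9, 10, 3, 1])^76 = (12)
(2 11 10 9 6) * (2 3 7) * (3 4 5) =(2 11 10 9 6 4 5 3 7) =[0, 1, 11, 7, 5, 3, 4, 2, 8, 6, 9, 10]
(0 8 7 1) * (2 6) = (0 8 7 1)(2 6) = [8, 0, 6, 3, 4, 5, 2, 1, 7]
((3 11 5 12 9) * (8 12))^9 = ((3 11 5 8 12 9))^9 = (3 8)(5 9)(11 12)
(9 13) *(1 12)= (1 12)(9 13)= [0, 12, 2, 3, 4, 5, 6, 7, 8, 13, 10, 11, 1, 9]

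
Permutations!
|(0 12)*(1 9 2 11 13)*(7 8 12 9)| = |(0 9 2 11 13 1 7 8 12)| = 9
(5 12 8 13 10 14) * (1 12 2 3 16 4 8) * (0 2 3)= [2, 12, 0, 16, 8, 3, 6, 7, 13, 9, 14, 11, 1, 10, 5, 15, 4]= (0 2)(1 12)(3 16 4 8 13 10 14 5)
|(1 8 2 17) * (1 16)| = 5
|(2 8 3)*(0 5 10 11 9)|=15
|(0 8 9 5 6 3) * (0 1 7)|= 8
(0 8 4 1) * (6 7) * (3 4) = [8, 0, 2, 4, 1, 5, 7, 6, 3] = (0 8 3 4 1)(6 7)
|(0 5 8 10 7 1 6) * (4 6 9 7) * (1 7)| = 6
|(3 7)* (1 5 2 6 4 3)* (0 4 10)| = |(0 4 3 7 1 5 2 6 10)| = 9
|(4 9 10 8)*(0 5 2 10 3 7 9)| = 6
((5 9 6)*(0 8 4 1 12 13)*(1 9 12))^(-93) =(0 9 12 8 6 13 4 5)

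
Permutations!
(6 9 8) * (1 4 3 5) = (1 4 3 5)(6 9 8) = [0, 4, 2, 5, 3, 1, 9, 7, 6, 8]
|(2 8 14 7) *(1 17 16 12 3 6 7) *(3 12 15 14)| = 5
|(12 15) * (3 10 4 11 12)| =6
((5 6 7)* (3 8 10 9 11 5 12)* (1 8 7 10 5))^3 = ((1 8 5 6 10 9 11)(3 7 12))^3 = (12)(1 6 11 5 9 8 10)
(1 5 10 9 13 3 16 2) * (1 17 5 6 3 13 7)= (1 6 3 16 2 17 5 10 9 7)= [0, 6, 17, 16, 4, 10, 3, 1, 8, 7, 9, 11, 12, 13, 14, 15, 2, 5]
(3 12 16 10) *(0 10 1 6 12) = [10, 6, 2, 0, 4, 5, 12, 7, 8, 9, 3, 11, 16, 13, 14, 15, 1] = (0 10 3)(1 6 12 16)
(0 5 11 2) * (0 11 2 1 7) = (0 5 2 11 1 7) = [5, 7, 11, 3, 4, 2, 6, 0, 8, 9, 10, 1]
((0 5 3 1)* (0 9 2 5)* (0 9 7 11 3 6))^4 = (11)(0 6 5 2 9) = ((0 9 2 5 6)(1 7 11 3))^4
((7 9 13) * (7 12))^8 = ((7 9 13 12))^8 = (13)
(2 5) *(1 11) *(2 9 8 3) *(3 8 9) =(1 11)(2 5 3) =[0, 11, 5, 2, 4, 3, 6, 7, 8, 9, 10, 1]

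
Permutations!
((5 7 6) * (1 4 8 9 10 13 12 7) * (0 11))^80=((0 11)(1 4 8 9 10 13 12 7 6 5))^80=(13)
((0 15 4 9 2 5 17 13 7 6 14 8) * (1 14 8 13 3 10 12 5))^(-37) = (0 13 9 8 14 4 6 1 15 7 2)(3 5 10 17 12)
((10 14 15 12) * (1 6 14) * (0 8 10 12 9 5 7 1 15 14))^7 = (0 1 5 15 8 6 7 9 10)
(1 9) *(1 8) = (1 9 8) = [0, 9, 2, 3, 4, 5, 6, 7, 1, 8]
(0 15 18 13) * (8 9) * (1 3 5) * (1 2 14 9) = (0 15 18 13)(1 3 5 2 14 9 8) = [15, 3, 14, 5, 4, 2, 6, 7, 1, 8, 10, 11, 12, 0, 9, 18, 16, 17, 13]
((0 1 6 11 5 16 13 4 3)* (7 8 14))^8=((0 1 6 11 5 16 13 4 3)(7 8 14))^8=(0 3 4 13 16 5 11 6 1)(7 14 8)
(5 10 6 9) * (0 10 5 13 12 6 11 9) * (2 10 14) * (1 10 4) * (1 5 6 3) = (0 14 2 4 5 6)(1 10 11 9 13 12 3) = [14, 10, 4, 1, 5, 6, 0, 7, 8, 13, 11, 9, 3, 12, 2]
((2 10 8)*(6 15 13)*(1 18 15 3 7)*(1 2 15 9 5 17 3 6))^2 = ((1 18 9 5 17 3 7 2 10 8 15 13))^2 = (1 9 17 7 10 15)(2 8 13 18 5 3)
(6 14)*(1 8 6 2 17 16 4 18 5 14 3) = (1 8 6 3)(2 17 16 4 18 5 14) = [0, 8, 17, 1, 18, 14, 3, 7, 6, 9, 10, 11, 12, 13, 2, 15, 4, 16, 5]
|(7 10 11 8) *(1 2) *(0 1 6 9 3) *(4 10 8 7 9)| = 11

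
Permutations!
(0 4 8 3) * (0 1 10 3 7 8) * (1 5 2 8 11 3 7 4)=(0 1 10 7 11 3 5 2 8 4)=[1, 10, 8, 5, 0, 2, 6, 11, 4, 9, 7, 3]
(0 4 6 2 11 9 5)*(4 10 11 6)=(0 10 11 9 5)(2 6)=[10, 1, 6, 3, 4, 0, 2, 7, 8, 5, 11, 9]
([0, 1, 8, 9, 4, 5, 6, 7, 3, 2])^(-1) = (2 9 3 8)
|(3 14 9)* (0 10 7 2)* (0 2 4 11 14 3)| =|(0 10 7 4 11 14 9)| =7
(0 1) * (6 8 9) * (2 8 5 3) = (0 1)(2 8 9 6 5 3) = [1, 0, 8, 2, 4, 3, 5, 7, 9, 6]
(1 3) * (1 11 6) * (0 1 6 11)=(11)(0 1 3)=[1, 3, 2, 0, 4, 5, 6, 7, 8, 9, 10, 11]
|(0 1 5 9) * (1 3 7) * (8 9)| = |(0 3 7 1 5 8 9)| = 7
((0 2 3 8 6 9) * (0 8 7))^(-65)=(0 7 3 2)(6 9 8)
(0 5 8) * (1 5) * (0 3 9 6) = [1, 5, 2, 9, 4, 8, 0, 7, 3, 6] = (0 1 5 8 3 9 6)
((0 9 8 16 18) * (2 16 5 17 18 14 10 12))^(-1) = (0 18 17 5 8 9)(2 12 10 14 16)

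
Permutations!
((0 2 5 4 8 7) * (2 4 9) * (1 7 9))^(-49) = ((0 4 8 9 2 5 1 7))^(-49) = (0 7 1 5 2 9 8 4)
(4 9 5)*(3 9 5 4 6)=(3 9 4 5 6)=[0, 1, 2, 9, 5, 6, 3, 7, 8, 4]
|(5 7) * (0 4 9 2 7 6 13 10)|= 9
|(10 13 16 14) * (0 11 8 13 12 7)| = |(0 11 8 13 16 14 10 12 7)| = 9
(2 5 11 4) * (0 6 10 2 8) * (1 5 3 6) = (0 1 5 11 4 8)(2 3 6 10) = [1, 5, 3, 6, 8, 11, 10, 7, 0, 9, 2, 4]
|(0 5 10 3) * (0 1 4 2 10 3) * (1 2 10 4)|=6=|(0 5 3 2 4 10)|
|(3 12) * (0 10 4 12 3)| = |(0 10 4 12)| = 4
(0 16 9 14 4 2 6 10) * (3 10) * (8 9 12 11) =(0 16 12 11 8 9 14 4 2 6 3 10) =[16, 1, 6, 10, 2, 5, 3, 7, 9, 14, 0, 8, 11, 13, 4, 15, 12]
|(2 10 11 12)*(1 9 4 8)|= 4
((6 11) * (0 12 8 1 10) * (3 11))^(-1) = (0 10 1 8 12)(3 6 11)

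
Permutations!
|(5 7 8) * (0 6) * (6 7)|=|(0 7 8 5 6)|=5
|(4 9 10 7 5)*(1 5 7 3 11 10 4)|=|(1 5)(3 11 10)(4 9)|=6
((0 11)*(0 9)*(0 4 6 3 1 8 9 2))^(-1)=((0 11 2)(1 8 9 4 6 3))^(-1)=(0 2 11)(1 3 6 4 9 8)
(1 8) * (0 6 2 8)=(0 6 2 8 1)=[6, 0, 8, 3, 4, 5, 2, 7, 1]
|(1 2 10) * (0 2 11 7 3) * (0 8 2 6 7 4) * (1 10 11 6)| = 9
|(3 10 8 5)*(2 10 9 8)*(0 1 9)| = 6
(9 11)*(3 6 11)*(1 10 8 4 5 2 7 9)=[0, 10, 7, 6, 5, 2, 11, 9, 4, 3, 8, 1]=(1 10 8 4 5 2 7 9 3 6 11)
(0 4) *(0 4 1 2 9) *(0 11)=(0 1 2 9 11)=[1, 2, 9, 3, 4, 5, 6, 7, 8, 11, 10, 0]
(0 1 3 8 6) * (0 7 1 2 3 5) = (0 2 3 8 6 7 1 5) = [2, 5, 3, 8, 4, 0, 7, 1, 6]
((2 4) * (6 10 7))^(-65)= ((2 4)(6 10 7))^(-65)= (2 4)(6 10 7)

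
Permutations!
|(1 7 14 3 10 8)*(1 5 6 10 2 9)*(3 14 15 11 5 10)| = 18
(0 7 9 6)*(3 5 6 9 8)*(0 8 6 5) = (9)(0 7 6 8 3) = [7, 1, 2, 0, 4, 5, 8, 6, 3, 9]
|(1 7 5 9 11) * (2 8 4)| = 15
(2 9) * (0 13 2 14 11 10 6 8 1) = [13, 0, 9, 3, 4, 5, 8, 7, 1, 14, 6, 10, 12, 2, 11] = (0 13 2 9 14 11 10 6 8 1)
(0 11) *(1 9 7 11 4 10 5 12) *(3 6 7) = (0 4 10 5 12 1 9 3 6 7 11) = [4, 9, 2, 6, 10, 12, 7, 11, 8, 3, 5, 0, 1]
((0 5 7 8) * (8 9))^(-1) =(0 8 9 7 5)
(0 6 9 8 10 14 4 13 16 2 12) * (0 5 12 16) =[6, 1, 16, 3, 13, 12, 9, 7, 10, 8, 14, 11, 5, 0, 4, 15, 2] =(0 6 9 8 10 14 4 13)(2 16)(5 12)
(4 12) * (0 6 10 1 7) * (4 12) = (12)(0 6 10 1 7) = [6, 7, 2, 3, 4, 5, 10, 0, 8, 9, 1, 11, 12]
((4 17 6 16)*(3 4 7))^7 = ((3 4 17 6 16 7))^7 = (3 4 17 6 16 7)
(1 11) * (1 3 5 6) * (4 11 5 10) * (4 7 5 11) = (1 11 3 10 7 5 6) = [0, 11, 2, 10, 4, 6, 1, 5, 8, 9, 7, 3]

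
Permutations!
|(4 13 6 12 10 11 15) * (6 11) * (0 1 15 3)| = 21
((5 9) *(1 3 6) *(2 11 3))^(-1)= ((1 2 11 3 6)(5 9))^(-1)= (1 6 3 11 2)(5 9)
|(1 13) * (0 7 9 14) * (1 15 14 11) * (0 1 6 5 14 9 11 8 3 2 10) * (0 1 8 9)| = 13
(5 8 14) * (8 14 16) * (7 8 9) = [0, 1, 2, 3, 4, 14, 6, 8, 16, 7, 10, 11, 12, 13, 5, 15, 9] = (5 14)(7 8 16 9)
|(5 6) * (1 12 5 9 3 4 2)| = 8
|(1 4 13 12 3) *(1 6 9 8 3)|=4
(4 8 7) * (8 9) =(4 9 8 7) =[0, 1, 2, 3, 9, 5, 6, 4, 7, 8]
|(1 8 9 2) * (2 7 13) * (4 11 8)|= 8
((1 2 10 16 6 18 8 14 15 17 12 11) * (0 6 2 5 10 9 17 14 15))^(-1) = (0 14 15 8 18 6)(1 11 12 17 9 2 16 10 5)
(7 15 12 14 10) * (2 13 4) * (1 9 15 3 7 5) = [0, 9, 13, 7, 2, 1, 6, 3, 8, 15, 5, 11, 14, 4, 10, 12] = (1 9 15 12 14 10 5)(2 13 4)(3 7)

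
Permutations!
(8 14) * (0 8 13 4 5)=[8, 1, 2, 3, 5, 0, 6, 7, 14, 9, 10, 11, 12, 4, 13]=(0 8 14 13 4 5)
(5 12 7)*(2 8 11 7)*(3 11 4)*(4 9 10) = (2 8 9 10 4 3 11 7 5 12) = [0, 1, 8, 11, 3, 12, 6, 5, 9, 10, 4, 7, 2]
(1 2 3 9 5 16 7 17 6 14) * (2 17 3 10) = (1 17 6 14)(2 10)(3 9 5 16 7) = [0, 17, 10, 9, 4, 16, 14, 3, 8, 5, 2, 11, 12, 13, 1, 15, 7, 6]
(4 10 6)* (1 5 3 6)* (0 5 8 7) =(0 5 3 6 4 10 1 8 7) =[5, 8, 2, 6, 10, 3, 4, 0, 7, 9, 1]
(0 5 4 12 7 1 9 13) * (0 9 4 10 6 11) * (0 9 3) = (0 5 10 6 11 9 13 3)(1 4 12 7) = [5, 4, 2, 0, 12, 10, 11, 1, 8, 13, 6, 9, 7, 3]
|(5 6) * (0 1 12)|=|(0 1 12)(5 6)|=6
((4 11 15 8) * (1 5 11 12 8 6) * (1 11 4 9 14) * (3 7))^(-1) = ((1 5 4 12 8 9 14)(3 7)(6 11 15))^(-1) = (1 14 9 8 12 4 5)(3 7)(6 15 11)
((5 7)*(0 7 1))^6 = (0 5)(1 7)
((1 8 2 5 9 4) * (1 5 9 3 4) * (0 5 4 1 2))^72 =(9)(0 3 8 5 1)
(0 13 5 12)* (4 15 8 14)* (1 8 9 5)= (0 13 1 8 14 4 15 9 5 12)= [13, 8, 2, 3, 15, 12, 6, 7, 14, 5, 10, 11, 0, 1, 4, 9]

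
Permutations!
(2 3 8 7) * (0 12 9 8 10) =(0 12 9 8 7 2 3 10) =[12, 1, 3, 10, 4, 5, 6, 2, 7, 8, 0, 11, 9]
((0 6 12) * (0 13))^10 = (0 12)(6 13)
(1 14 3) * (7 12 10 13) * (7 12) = (1 14 3)(10 13 12) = [0, 14, 2, 1, 4, 5, 6, 7, 8, 9, 13, 11, 10, 12, 3]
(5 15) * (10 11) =(5 15)(10 11) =[0, 1, 2, 3, 4, 15, 6, 7, 8, 9, 11, 10, 12, 13, 14, 5]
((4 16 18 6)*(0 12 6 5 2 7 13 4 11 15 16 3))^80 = (0 6 15 18 2 13 3 12 11 16 5 7 4)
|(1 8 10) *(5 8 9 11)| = 6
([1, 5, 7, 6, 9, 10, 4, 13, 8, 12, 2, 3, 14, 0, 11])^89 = [7, 13, 5, 14, 3, 0, 11, 10, 8, 6, 1, 12, 4, 2, 9]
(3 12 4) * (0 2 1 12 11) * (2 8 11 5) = (0 8 11)(1 12 4 3 5 2) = [8, 12, 1, 5, 3, 2, 6, 7, 11, 9, 10, 0, 4]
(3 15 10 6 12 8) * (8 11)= (3 15 10 6 12 11 8)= [0, 1, 2, 15, 4, 5, 12, 7, 3, 9, 6, 8, 11, 13, 14, 10]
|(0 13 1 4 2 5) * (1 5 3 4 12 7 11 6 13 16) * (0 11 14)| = 12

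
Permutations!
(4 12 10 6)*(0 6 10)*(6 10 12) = [10, 1, 2, 3, 6, 5, 4, 7, 8, 9, 12, 11, 0] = (0 10 12)(4 6)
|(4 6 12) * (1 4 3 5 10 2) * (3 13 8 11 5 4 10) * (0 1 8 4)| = |(0 1 10 2 8 11 5 3)(4 6 12 13)| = 8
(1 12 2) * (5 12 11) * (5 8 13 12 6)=(1 11 8 13 12 2)(5 6)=[0, 11, 1, 3, 4, 6, 5, 7, 13, 9, 10, 8, 2, 12]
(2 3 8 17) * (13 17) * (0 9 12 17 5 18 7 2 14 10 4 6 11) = [9, 1, 3, 8, 6, 18, 11, 2, 13, 12, 4, 0, 17, 5, 10, 15, 16, 14, 7] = (0 9 12 17 14 10 4 6 11)(2 3 8 13 5 18 7)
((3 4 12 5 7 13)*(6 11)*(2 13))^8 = ((2 13 3 4 12 5 7)(6 11))^8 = (2 13 3 4 12 5 7)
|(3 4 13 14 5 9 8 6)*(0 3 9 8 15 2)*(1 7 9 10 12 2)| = 44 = |(0 3 4 13 14 5 8 6 10 12 2)(1 7 9 15)|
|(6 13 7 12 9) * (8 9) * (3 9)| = 7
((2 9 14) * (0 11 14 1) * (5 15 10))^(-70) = ((0 11 14 2 9 1)(5 15 10))^(-70) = (0 14 9)(1 11 2)(5 10 15)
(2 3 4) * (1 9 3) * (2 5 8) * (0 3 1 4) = (0 3)(1 9)(2 4 5 8) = [3, 9, 4, 0, 5, 8, 6, 7, 2, 1]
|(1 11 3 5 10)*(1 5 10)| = |(1 11 3 10 5)| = 5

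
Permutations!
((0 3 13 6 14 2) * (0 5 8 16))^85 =(0 14 16 6 8 13 5 3 2)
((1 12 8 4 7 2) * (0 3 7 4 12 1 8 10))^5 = (0 12 2 3 10 8 7)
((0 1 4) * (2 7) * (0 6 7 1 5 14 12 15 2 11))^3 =(0 12 1 7 5 15 4 11 14 2 6)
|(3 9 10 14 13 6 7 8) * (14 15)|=|(3 9 10 15 14 13 6 7 8)|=9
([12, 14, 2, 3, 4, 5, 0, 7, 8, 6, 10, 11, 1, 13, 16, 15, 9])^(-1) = (0 6 9 16 14 1 12)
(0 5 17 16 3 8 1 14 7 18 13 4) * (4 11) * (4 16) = (0 5 17 4)(1 14 7 18 13 11 16 3 8) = [5, 14, 2, 8, 0, 17, 6, 18, 1, 9, 10, 16, 12, 11, 7, 15, 3, 4, 13]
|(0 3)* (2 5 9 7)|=|(0 3)(2 5 9 7)|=4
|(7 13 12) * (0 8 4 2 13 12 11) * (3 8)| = 14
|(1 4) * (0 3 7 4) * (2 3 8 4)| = |(0 8 4 1)(2 3 7)| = 12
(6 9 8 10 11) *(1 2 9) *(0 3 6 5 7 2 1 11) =[3, 1, 9, 6, 4, 7, 11, 2, 10, 8, 0, 5] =(0 3 6 11 5 7 2 9 8 10)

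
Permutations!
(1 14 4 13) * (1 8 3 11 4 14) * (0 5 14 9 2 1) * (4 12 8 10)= (0 5 14 9 2 1)(3 11 12 8)(4 13 10)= [5, 0, 1, 11, 13, 14, 6, 7, 3, 2, 4, 12, 8, 10, 9]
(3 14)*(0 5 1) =(0 5 1)(3 14) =[5, 0, 2, 14, 4, 1, 6, 7, 8, 9, 10, 11, 12, 13, 3]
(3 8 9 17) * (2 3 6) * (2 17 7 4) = (2 3 8 9 7 4)(6 17) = [0, 1, 3, 8, 2, 5, 17, 4, 9, 7, 10, 11, 12, 13, 14, 15, 16, 6]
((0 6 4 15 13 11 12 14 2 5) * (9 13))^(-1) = (0 5 2 14 12 11 13 9 15 4 6)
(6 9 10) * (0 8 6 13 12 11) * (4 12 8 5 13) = (0 5 13 8 6 9 10 4 12 11) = [5, 1, 2, 3, 12, 13, 9, 7, 6, 10, 4, 0, 11, 8]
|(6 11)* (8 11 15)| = |(6 15 8 11)| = 4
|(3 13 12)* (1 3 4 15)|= 6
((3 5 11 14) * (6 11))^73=(3 11 5 14 6)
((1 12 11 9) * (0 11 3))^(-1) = (0 3 12 1 9 11)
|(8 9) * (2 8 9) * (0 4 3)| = 6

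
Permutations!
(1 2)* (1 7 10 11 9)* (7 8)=(1 2 8 7 10 11 9)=[0, 2, 8, 3, 4, 5, 6, 10, 7, 1, 11, 9]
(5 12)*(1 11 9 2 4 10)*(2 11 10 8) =[0, 10, 4, 3, 8, 12, 6, 7, 2, 11, 1, 9, 5] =(1 10)(2 4 8)(5 12)(9 11)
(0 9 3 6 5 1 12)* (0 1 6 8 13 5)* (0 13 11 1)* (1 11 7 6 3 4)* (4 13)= (0 9 13 5 3 8 7 6 4 1 12)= [9, 12, 2, 8, 1, 3, 4, 6, 7, 13, 10, 11, 0, 5]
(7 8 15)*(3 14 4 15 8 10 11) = [0, 1, 2, 14, 15, 5, 6, 10, 8, 9, 11, 3, 12, 13, 4, 7] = (3 14 4 15 7 10 11)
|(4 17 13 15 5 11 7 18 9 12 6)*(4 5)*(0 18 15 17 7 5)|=30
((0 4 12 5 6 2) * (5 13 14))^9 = ((0 4 12 13 14 5 6 2))^9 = (0 4 12 13 14 5 6 2)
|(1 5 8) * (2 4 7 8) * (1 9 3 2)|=|(1 5)(2 4 7 8 9 3)|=6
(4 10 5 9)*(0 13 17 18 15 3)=(0 13 17 18 15 3)(4 10 5 9)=[13, 1, 2, 0, 10, 9, 6, 7, 8, 4, 5, 11, 12, 17, 14, 3, 16, 18, 15]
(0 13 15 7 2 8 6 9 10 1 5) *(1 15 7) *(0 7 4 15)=(0 13 4 15 1 5 7 2 8 6 9 10)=[13, 5, 8, 3, 15, 7, 9, 2, 6, 10, 0, 11, 12, 4, 14, 1]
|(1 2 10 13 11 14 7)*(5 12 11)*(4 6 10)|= 11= |(1 2 4 6 10 13 5 12 11 14 7)|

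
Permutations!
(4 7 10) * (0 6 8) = (0 6 8)(4 7 10) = [6, 1, 2, 3, 7, 5, 8, 10, 0, 9, 4]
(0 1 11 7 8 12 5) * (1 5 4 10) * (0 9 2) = [5, 11, 0, 3, 10, 9, 6, 8, 12, 2, 1, 7, 4] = (0 5 9 2)(1 11 7 8 12 4 10)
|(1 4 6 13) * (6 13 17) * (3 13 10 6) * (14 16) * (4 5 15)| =18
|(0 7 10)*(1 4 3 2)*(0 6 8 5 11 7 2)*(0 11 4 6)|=11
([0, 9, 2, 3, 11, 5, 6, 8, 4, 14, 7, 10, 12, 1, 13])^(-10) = (1 14)(9 13)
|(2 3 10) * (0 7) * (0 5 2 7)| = 5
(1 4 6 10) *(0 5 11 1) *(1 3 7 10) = (0 5 11 3 7 10)(1 4 6) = [5, 4, 2, 7, 6, 11, 1, 10, 8, 9, 0, 3]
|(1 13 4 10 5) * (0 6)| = 10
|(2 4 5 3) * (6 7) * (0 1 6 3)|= |(0 1 6 7 3 2 4 5)|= 8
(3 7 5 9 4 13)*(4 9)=(3 7 5 4 13)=[0, 1, 2, 7, 13, 4, 6, 5, 8, 9, 10, 11, 12, 3]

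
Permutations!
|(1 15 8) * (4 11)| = 6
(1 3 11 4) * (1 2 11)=(1 3)(2 11 4)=[0, 3, 11, 1, 2, 5, 6, 7, 8, 9, 10, 4]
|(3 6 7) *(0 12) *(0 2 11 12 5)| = 6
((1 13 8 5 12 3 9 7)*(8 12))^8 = (1 12 9)(3 7 13) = ((1 13 12 3 9 7)(5 8))^8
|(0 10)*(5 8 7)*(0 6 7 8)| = 5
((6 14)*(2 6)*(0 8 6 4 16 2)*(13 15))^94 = (0 6)(2 4 16)(8 14)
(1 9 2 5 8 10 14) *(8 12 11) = [0, 9, 5, 3, 4, 12, 6, 7, 10, 2, 14, 8, 11, 13, 1] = (1 9 2 5 12 11 8 10 14)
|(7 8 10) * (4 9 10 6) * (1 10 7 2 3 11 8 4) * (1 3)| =12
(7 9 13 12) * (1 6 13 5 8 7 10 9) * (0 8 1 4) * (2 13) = (0 8 7 4)(1 6 2 13 12 10 9 5) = [8, 6, 13, 3, 0, 1, 2, 4, 7, 5, 9, 11, 10, 12]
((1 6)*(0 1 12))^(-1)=((0 1 6 12))^(-1)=(0 12 6 1)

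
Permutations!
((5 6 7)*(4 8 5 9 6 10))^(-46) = ((4 8 5 10)(6 7 9))^(-46) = (4 5)(6 9 7)(8 10)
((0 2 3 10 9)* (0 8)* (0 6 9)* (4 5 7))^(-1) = (0 10 3 2)(4 7 5)(6 8 9)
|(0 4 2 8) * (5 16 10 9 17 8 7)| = 10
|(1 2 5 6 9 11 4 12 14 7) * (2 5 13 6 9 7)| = |(1 5 9 11 4 12 14 2 13 6 7)| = 11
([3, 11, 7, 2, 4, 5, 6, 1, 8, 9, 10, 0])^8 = (0 2 1)(3 7 11)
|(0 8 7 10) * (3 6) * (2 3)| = |(0 8 7 10)(2 3 6)| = 12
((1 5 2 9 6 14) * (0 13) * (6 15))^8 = ((0 13)(1 5 2 9 15 6 14))^8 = (1 5 2 9 15 6 14)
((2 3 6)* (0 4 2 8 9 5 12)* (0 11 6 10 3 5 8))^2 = (0 2 12 6 4 5 11)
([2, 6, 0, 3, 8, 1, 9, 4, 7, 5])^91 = [2, 5, 0, 3, 8, 9, 1, 4, 7, 6]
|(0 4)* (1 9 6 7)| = |(0 4)(1 9 6 7)| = 4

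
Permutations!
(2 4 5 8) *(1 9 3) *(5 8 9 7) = (1 7 5 9 3)(2 4 8) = [0, 7, 4, 1, 8, 9, 6, 5, 2, 3]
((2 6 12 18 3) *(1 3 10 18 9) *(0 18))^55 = ((0 18 10)(1 3 2 6 12 9))^55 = (0 18 10)(1 3 2 6 12 9)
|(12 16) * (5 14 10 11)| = 4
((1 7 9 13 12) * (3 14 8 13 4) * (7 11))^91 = (1 11 7 9 4 3 14 8 13 12)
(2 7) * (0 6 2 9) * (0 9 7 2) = (9)(0 6) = [6, 1, 2, 3, 4, 5, 0, 7, 8, 9]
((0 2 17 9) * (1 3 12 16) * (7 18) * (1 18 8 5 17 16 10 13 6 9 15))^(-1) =(0 9 6 13 10 12 3 1 15 17 5 8 7 18 16 2)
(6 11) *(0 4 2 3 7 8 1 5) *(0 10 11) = (0 4 2 3 7 8 1 5 10 11 6) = [4, 5, 3, 7, 2, 10, 0, 8, 1, 9, 11, 6]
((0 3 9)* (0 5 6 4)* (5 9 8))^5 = (9)(0 4 6 5 8 3)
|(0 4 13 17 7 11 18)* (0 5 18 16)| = |(0 4 13 17 7 11 16)(5 18)| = 14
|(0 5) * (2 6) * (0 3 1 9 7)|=|(0 5 3 1 9 7)(2 6)|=6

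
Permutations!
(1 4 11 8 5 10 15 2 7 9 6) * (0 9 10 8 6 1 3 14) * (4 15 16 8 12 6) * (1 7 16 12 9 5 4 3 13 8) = (0 5 9 7 10 12 6 13 8 4 11 3 14)(1 15 2 16) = [5, 15, 16, 14, 11, 9, 13, 10, 4, 7, 12, 3, 6, 8, 0, 2, 1]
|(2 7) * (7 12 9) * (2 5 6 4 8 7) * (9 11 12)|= 10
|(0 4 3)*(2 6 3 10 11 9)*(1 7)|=|(0 4 10 11 9 2 6 3)(1 7)|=8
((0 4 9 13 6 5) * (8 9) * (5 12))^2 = (0 8 13 12)(4 9 6 5)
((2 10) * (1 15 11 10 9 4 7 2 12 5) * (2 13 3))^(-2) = ((1 15 11 10 12 5)(2 9 4 7 13 3))^(-2) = (1 12 11)(2 13 4)(3 7 9)(5 10 15)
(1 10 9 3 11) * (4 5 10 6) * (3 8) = (1 6 4 5 10 9 8 3 11) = [0, 6, 2, 11, 5, 10, 4, 7, 3, 8, 9, 1]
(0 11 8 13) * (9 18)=(0 11 8 13)(9 18)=[11, 1, 2, 3, 4, 5, 6, 7, 13, 18, 10, 8, 12, 0, 14, 15, 16, 17, 9]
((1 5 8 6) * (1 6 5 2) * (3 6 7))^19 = (1 2)(3 6 7)(5 8)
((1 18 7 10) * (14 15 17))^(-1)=((1 18 7 10)(14 15 17))^(-1)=(1 10 7 18)(14 17 15)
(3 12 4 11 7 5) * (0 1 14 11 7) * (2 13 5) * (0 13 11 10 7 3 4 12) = [1, 14, 11, 0, 3, 4, 6, 2, 8, 9, 7, 13, 12, 5, 10] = (0 1 14 10 7 2 11 13 5 4 3)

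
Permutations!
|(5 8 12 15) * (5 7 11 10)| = |(5 8 12 15 7 11 10)| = 7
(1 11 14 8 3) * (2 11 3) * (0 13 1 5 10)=(0 13 1 3 5 10)(2 11 14 8)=[13, 3, 11, 5, 4, 10, 6, 7, 2, 9, 0, 14, 12, 1, 8]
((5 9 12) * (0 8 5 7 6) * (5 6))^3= (5 7 12 9)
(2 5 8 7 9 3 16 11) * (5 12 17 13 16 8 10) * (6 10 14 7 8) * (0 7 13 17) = (17)(0 7 9 3 6 10 5 14 13 16 11 2 12) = [7, 1, 12, 6, 4, 14, 10, 9, 8, 3, 5, 2, 0, 16, 13, 15, 11, 17]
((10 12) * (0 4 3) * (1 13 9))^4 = ((0 4 3)(1 13 9)(10 12))^4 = (0 4 3)(1 13 9)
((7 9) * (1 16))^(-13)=((1 16)(7 9))^(-13)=(1 16)(7 9)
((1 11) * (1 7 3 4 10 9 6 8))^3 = ((1 11 7 3 4 10 9 6 8))^3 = (1 3 9)(4 6 11)(7 10 8)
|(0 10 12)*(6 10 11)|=5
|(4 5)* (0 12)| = 2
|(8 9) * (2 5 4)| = |(2 5 4)(8 9)| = 6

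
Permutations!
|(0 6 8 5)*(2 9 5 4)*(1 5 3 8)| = |(0 6 1 5)(2 9 3 8 4)| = 20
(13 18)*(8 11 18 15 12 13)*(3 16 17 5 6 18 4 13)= [0, 1, 2, 16, 13, 6, 18, 7, 11, 9, 10, 4, 3, 15, 14, 12, 17, 5, 8]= (3 16 17 5 6 18 8 11 4 13 15 12)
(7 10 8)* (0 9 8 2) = (0 9 8 7 10 2) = [9, 1, 0, 3, 4, 5, 6, 10, 7, 8, 2]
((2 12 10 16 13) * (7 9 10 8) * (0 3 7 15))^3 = ((0 3 7 9 10 16 13 2 12 8 15))^3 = (0 9 13 8 3 10 2 15 7 16 12)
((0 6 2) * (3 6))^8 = ((0 3 6 2))^8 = (6)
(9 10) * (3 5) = (3 5)(9 10) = [0, 1, 2, 5, 4, 3, 6, 7, 8, 10, 9]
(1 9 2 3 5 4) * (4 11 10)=(1 9 2 3 5 11 10 4)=[0, 9, 3, 5, 1, 11, 6, 7, 8, 2, 4, 10]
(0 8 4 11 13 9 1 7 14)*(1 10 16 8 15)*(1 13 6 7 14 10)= (0 15 13 9 1 14)(4 11 6 7 10 16 8)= [15, 14, 2, 3, 11, 5, 7, 10, 4, 1, 16, 6, 12, 9, 0, 13, 8]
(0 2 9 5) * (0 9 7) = (0 2 7)(5 9) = [2, 1, 7, 3, 4, 9, 6, 0, 8, 5]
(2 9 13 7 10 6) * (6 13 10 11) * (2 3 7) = [0, 1, 9, 7, 4, 5, 3, 11, 8, 10, 13, 6, 12, 2] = (2 9 10 13)(3 7 11 6)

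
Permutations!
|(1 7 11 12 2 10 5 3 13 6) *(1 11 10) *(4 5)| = 11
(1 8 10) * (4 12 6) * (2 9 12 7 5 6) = (1 8 10)(2 9 12)(4 7 5 6) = [0, 8, 9, 3, 7, 6, 4, 5, 10, 12, 1, 11, 2]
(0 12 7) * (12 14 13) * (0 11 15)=(0 14 13 12 7 11 15)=[14, 1, 2, 3, 4, 5, 6, 11, 8, 9, 10, 15, 7, 12, 13, 0]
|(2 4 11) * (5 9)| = |(2 4 11)(5 9)| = 6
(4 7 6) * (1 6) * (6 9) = (1 9 6 4 7) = [0, 9, 2, 3, 7, 5, 4, 1, 8, 6]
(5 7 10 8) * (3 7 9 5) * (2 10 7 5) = [0, 1, 10, 5, 4, 9, 6, 7, 3, 2, 8] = (2 10 8 3 5 9)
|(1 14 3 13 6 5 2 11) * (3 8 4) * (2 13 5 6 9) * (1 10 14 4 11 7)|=8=|(1 4 3 5 13 9 2 7)(8 11 10 14)|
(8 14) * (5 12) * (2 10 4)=(2 10 4)(5 12)(8 14)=[0, 1, 10, 3, 2, 12, 6, 7, 14, 9, 4, 11, 5, 13, 8]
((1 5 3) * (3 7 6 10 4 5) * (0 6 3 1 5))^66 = (0 10)(4 6)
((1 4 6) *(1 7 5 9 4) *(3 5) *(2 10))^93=(2 10)(3 4)(5 6)(7 9)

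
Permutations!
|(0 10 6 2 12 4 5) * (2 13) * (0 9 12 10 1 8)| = |(0 1 8)(2 10 6 13)(4 5 9 12)| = 12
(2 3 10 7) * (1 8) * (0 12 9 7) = [12, 8, 3, 10, 4, 5, 6, 2, 1, 7, 0, 11, 9] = (0 12 9 7 2 3 10)(1 8)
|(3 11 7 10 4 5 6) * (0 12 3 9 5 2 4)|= |(0 12 3 11 7 10)(2 4)(5 6 9)|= 6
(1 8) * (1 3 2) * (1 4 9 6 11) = [0, 8, 4, 2, 9, 5, 11, 7, 3, 6, 10, 1] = (1 8 3 2 4 9 6 11)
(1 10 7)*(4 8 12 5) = (1 10 7)(4 8 12 5) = [0, 10, 2, 3, 8, 4, 6, 1, 12, 9, 7, 11, 5]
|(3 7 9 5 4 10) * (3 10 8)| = |(10)(3 7 9 5 4 8)| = 6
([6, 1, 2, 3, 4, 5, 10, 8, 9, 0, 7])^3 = (0 7)(6 8)(9 10)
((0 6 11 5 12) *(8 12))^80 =(0 11 8)(5 12 6)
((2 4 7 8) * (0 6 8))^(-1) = ((0 6 8 2 4 7))^(-1) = (0 7 4 2 8 6)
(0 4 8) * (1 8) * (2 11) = (0 4 1 8)(2 11) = [4, 8, 11, 3, 1, 5, 6, 7, 0, 9, 10, 2]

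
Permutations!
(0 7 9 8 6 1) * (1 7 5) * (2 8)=(0 5 1)(2 8 6 7 9)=[5, 0, 8, 3, 4, 1, 7, 9, 6, 2]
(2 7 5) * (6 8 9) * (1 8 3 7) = (1 8 9 6 3 7 5 2) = [0, 8, 1, 7, 4, 2, 3, 5, 9, 6]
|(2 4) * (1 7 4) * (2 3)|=|(1 7 4 3 2)|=5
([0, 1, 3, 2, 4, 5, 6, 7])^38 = (7)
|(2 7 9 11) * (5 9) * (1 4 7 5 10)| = |(1 4 7 10)(2 5 9 11)| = 4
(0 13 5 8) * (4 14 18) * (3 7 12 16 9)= (0 13 5 8)(3 7 12 16 9)(4 14 18)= [13, 1, 2, 7, 14, 8, 6, 12, 0, 3, 10, 11, 16, 5, 18, 15, 9, 17, 4]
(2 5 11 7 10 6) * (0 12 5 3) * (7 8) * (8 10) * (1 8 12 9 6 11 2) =(0 9 6 1 8 7 12 5 2 3)(10 11) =[9, 8, 3, 0, 4, 2, 1, 12, 7, 6, 11, 10, 5]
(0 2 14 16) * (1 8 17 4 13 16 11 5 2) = (0 1 8 17 4 13 16)(2 14 11 5) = [1, 8, 14, 3, 13, 2, 6, 7, 17, 9, 10, 5, 12, 16, 11, 15, 0, 4]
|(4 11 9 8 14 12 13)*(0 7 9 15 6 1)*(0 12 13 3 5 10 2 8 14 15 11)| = 18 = |(0 7 9 14 13 4)(1 12 3 5 10 2 8 15 6)|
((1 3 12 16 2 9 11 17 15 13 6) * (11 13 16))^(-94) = ((1 3 12 11 17 15 16 2 9 13 6))^(-94) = (1 15 6 17 13 11 9 12 2 3 16)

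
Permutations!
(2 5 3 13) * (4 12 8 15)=(2 5 3 13)(4 12 8 15)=[0, 1, 5, 13, 12, 3, 6, 7, 15, 9, 10, 11, 8, 2, 14, 4]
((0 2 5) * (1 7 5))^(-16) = ((0 2 1 7 5))^(-16) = (0 5 7 1 2)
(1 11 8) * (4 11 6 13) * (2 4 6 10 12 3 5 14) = (1 10 12 3 5 14 2 4 11 8)(6 13) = [0, 10, 4, 5, 11, 14, 13, 7, 1, 9, 12, 8, 3, 6, 2]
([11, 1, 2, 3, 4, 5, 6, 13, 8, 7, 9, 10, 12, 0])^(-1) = [13, 1, 2, 3, 4, 5, 6, 9, 8, 10, 11, 0, 12, 7]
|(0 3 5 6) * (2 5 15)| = |(0 3 15 2 5 6)| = 6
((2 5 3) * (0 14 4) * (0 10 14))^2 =(2 3 5)(4 14 10)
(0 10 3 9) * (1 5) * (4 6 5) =(0 10 3 9)(1 4 6 5) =[10, 4, 2, 9, 6, 1, 5, 7, 8, 0, 3]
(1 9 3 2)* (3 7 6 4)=[0, 9, 1, 2, 3, 5, 4, 6, 8, 7]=(1 9 7 6 4 3 2)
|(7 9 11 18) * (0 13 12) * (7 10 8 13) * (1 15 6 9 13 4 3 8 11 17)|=60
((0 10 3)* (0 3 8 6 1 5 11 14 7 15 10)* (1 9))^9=(1 9 6 8 10 15 7 14 11 5)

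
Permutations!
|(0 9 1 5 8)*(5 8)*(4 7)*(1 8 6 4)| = 12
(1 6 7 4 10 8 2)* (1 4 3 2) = (1 6 7 3 2 4 10 8) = [0, 6, 4, 2, 10, 5, 7, 3, 1, 9, 8]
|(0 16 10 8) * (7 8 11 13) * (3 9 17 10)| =10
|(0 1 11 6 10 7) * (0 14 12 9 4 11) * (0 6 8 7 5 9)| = 12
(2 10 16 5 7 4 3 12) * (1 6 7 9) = (1 6 7 4 3 12 2 10 16 5 9) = [0, 6, 10, 12, 3, 9, 7, 4, 8, 1, 16, 11, 2, 13, 14, 15, 5]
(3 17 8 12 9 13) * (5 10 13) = (3 17 8 12 9 5 10 13) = [0, 1, 2, 17, 4, 10, 6, 7, 12, 5, 13, 11, 9, 3, 14, 15, 16, 8]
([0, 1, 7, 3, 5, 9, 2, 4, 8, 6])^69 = [0, 1, 5, 3, 6, 2, 4, 9, 8, 7]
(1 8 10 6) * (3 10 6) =(1 8 6)(3 10) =[0, 8, 2, 10, 4, 5, 1, 7, 6, 9, 3]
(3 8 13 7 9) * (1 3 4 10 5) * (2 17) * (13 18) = (1 3 8 18 13 7 9 4 10 5)(2 17) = [0, 3, 17, 8, 10, 1, 6, 9, 18, 4, 5, 11, 12, 7, 14, 15, 16, 2, 13]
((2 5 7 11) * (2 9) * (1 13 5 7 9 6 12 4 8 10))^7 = (1 6 5 4 2 10 11 13 12 9 8 7) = ((1 13 5 9 2 7 11 6 12 4 8 10))^7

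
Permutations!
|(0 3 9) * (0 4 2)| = |(0 3 9 4 2)| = 5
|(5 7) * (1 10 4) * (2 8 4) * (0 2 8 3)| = 12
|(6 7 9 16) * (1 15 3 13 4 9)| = |(1 15 3 13 4 9 16 6 7)| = 9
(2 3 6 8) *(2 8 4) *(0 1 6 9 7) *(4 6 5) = (0 1 5 4 2 3 9 7) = [1, 5, 3, 9, 2, 4, 6, 0, 8, 7]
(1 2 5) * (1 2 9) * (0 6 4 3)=(0 6 4 3)(1 9)(2 5)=[6, 9, 5, 0, 3, 2, 4, 7, 8, 1]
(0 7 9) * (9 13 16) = [7, 1, 2, 3, 4, 5, 6, 13, 8, 0, 10, 11, 12, 16, 14, 15, 9] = (0 7 13 16 9)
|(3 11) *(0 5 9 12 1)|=10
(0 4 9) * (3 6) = (0 4 9)(3 6) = [4, 1, 2, 6, 9, 5, 3, 7, 8, 0]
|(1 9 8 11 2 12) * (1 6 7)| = |(1 9 8 11 2 12 6 7)| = 8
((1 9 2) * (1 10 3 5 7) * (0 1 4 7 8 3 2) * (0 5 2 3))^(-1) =(0 8 5 9 1)(2 3 10)(4 7)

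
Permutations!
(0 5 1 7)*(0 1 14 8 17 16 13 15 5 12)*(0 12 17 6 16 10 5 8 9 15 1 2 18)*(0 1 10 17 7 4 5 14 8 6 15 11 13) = (0 7 2 18 1 4 5 8 15 6 16)(9 11 13 10 14) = [7, 4, 18, 3, 5, 8, 16, 2, 15, 11, 14, 13, 12, 10, 9, 6, 0, 17, 1]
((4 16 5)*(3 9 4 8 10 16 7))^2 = ((3 9 4 7)(5 8 10 16))^2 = (3 4)(5 10)(7 9)(8 16)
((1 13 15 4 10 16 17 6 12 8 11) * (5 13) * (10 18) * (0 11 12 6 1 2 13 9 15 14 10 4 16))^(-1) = ((0 11 2 13 14 10)(1 5 9 15 16 17)(4 18)(8 12))^(-1) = (0 10 14 13 2 11)(1 17 16 15 9 5)(4 18)(8 12)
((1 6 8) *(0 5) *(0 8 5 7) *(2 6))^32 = (1 6 8 2 5)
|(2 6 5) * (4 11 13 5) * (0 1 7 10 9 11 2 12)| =9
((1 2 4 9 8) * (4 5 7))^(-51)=(1 9 7 2 8 4 5)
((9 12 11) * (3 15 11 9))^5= (3 11 15)(9 12)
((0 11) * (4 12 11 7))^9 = (0 11 12 4 7)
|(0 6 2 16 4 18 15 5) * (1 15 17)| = 10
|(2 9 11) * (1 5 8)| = |(1 5 8)(2 9 11)| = 3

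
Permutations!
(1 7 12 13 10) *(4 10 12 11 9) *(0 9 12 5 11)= (0 9 4 10 1 7)(5 11 12 13)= [9, 7, 2, 3, 10, 11, 6, 0, 8, 4, 1, 12, 13, 5]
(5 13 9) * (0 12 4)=(0 12 4)(5 13 9)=[12, 1, 2, 3, 0, 13, 6, 7, 8, 5, 10, 11, 4, 9]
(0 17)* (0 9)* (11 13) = (0 17 9)(11 13) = [17, 1, 2, 3, 4, 5, 6, 7, 8, 0, 10, 13, 12, 11, 14, 15, 16, 9]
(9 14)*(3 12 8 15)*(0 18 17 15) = [18, 1, 2, 12, 4, 5, 6, 7, 0, 14, 10, 11, 8, 13, 9, 3, 16, 15, 17] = (0 18 17 15 3 12 8)(9 14)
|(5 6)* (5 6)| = |(6)| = 1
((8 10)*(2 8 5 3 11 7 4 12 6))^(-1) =(2 6 12 4 7 11 3 5 10 8)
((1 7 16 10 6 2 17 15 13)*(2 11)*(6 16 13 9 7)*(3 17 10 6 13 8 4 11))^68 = (2 7 3)(4 15 16)(6 11 9)(8 17 10)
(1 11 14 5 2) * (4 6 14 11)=(1 4 6 14 5 2)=[0, 4, 1, 3, 6, 2, 14, 7, 8, 9, 10, 11, 12, 13, 5]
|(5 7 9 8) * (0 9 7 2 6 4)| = |(0 9 8 5 2 6 4)| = 7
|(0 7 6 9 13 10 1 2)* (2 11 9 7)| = 10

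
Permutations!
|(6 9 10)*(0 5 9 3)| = |(0 5 9 10 6 3)| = 6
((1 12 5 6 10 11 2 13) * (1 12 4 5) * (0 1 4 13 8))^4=(0 4 11 1 5 2 13 6 8 12 10)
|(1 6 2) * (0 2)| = |(0 2 1 6)| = 4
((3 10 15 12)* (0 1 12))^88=(0 10 12)(1 15 3)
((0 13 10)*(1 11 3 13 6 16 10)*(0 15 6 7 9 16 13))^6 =((0 7 9 16 10 15 6 13 1 11 3))^6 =(0 6 7 13 9 1 16 11 10 3 15)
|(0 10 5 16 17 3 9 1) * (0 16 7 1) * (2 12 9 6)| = |(0 10 5 7 1 16 17 3 6 2 12 9)| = 12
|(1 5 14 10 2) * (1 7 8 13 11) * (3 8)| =|(1 5 14 10 2 7 3 8 13 11)| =10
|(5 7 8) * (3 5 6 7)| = 6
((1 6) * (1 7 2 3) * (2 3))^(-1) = (1 3 7 6)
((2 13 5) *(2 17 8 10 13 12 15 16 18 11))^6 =(18)(5 17 8 10 13)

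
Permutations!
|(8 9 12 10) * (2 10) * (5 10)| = 6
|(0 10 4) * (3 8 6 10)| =|(0 3 8 6 10 4)| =6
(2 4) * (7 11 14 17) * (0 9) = [9, 1, 4, 3, 2, 5, 6, 11, 8, 0, 10, 14, 12, 13, 17, 15, 16, 7] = (0 9)(2 4)(7 11 14 17)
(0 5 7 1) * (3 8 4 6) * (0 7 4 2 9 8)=(0 5 4 6 3)(1 7)(2 9 8)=[5, 7, 9, 0, 6, 4, 3, 1, 2, 8]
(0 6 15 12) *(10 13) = [6, 1, 2, 3, 4, 5, 15, 7, 8, 9, 13, 11, 0, 10, 14, 12] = (0 6 15 12)(10 13)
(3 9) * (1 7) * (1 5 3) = (1 7 5 3 9) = [0, 7, 2, 9, 4, 3, 6, 5, 8, 1]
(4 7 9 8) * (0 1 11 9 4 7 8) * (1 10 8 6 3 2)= (0 10 8 7 4 6 3 2 1 11 9)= [10, 11, 1, 2, 6, 5, 3, 4, 7, 0, 8, 9]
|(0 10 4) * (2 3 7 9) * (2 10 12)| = 8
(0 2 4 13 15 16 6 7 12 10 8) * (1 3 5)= [2, 3, 4, 5, 13, 1, 7, 12, 0, 9, 8, 11, 10, 15, 14, 16, 6]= (0 2 4 13 15 16 6 7 12 10 8)(1 3 5)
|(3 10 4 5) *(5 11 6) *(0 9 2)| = |(0 9 2)(3 10 4 11 6 5)| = 6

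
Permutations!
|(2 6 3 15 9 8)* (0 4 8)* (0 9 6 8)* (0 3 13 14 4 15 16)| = 8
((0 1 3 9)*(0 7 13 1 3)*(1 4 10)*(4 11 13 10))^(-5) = ((0 3 9 7 10 1)(11 13))^(-5) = (0 3 9 7 10 1)(11 13)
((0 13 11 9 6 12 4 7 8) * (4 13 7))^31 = (0 7 8)(6 12 13 11 9)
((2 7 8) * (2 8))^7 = (8)(2 7)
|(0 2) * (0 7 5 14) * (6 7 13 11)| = |(0 2 13 11 6 7 5 14)| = 8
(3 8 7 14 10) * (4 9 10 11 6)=(3 8 7 14 11 6 4 9 10)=[0, 1, 2, 8, 9, 5, 4, 14, 7, 10, 3, 6, 12, 13, 11]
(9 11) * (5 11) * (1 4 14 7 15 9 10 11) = (1 4 14 7 15 9 5)(10 11) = [0, 4, 2, 3, 14, 1, 6, 15, 8, 5, 11, 10, 12, 13, 7, 9]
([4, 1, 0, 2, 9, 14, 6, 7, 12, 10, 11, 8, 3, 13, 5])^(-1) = (0 2 3 12 8 11 10 9 4)(5 14)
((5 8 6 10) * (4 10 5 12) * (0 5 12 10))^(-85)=(0 4 12 6 8 5)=((0 5 8 6 12 4))^(-85)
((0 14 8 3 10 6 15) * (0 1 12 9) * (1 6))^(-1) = (0 9 12 1 10 3 8 14)(6 15)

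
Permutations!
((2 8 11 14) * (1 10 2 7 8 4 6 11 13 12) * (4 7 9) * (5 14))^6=(14)(1 12 13 8 7 2 10)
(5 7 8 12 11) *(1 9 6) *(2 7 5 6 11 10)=(1 9 11 6)(2 7 8 12 10)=[0, 9, 7, 3, 4, 5, 1, 8, 12, 11, 2, 6, 10]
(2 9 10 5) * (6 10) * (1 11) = [0, 11, 9, 3, 4, 2, 10, 7, 8, 6, 5, 1] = (1 11)(2 9 6 10 5)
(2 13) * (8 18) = (2 13)(8 18) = [0, 1, 13, 3, 4, 5, 6, 7, 18, 9, 10, 11, 12, 2, 14, 15, 16, 17, 8]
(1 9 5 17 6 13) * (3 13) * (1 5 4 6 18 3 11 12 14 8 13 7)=[0, 9, 2, 7, 6, 17, 11, 1, 13, 4, 10, 12, 14, 5, 8, 15, 16, 18, 3]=(1 9 4 6 11 12 14 8 13 5 17 18 3 7)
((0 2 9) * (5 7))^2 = (0 9 2)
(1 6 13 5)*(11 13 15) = (1 6 15 11 13 5) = [0, 6, 2, 3, 4, 1, 15, 7, 8, 9, 10, 13, 12, 5, 14, 11]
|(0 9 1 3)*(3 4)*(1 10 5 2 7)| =|(0 9 10 5 2 7 1 4 3)| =9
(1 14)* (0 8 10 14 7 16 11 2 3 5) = [8, 7, 3, 5, 4, 0, 6, 16, 10, 9, 14, 2, 12, 13, 1, 15, 11] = (0 8 10 14 1 7 16 11 2 3 5)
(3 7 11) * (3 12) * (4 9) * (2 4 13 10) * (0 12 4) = (0 12 3 7 11 4 9 13 10 2) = [12, 1, 0, 7, 9, 5, 6, 11, 8, 13, 2, 4, 3, 10]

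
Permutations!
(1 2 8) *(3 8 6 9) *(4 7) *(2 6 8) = (1 6 9 3 2 8)(4 7) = [0, 6, 8, 2, 7, 5, 9, 4, 1, 3]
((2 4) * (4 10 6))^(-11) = (2 10 6 4)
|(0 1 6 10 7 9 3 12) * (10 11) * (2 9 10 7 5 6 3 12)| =30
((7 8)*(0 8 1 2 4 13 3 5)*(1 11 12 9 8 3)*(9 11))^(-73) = (0 5 3)(1 13 4 2)(7 8 9)(11 12)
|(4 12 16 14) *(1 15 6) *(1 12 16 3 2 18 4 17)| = 11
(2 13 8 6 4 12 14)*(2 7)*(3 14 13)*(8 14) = [0, 1, 3, 8, 12, 5, 4, 2, 6, 9, 10, 11, 13, 14, 7] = (2 3 8 6 4 12 13 14 7)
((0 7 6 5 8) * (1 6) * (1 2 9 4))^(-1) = (0 8 5 6 1 4 9 2 7)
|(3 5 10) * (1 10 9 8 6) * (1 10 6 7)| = 8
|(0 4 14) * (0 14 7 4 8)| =2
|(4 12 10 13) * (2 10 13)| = |(2 10)(4 12 13)| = 6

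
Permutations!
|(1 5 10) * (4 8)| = 6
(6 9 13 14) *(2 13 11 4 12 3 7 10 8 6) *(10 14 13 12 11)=(2 12 3 7 14)(4 11)(6 9 10 8)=[0, 1, 12, 7, 11, 5, 9, 14, 6, 10, 8, 4, 3, 13, 2]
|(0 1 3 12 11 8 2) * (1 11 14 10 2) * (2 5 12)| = |(0 11 8 1 3 2)(5 12 14 10)| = 12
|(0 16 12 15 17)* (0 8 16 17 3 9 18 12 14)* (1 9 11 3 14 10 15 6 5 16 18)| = |(0 17 8 18 12 6 5 16 10 15 14)(1 9)(3 11)| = 22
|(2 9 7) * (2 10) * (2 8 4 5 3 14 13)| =|(2 9 7 10 8 4 5 3 14 13)| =10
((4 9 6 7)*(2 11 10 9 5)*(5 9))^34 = (2 10)(4 6)(5 11)(7 9)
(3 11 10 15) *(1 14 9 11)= [0, 14, 2, 1, 4, 5, 6, 7, 8, 11, 15, 10, 12, 13, 9, 3]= (1 14 9 11 10 15 3)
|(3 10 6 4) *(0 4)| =5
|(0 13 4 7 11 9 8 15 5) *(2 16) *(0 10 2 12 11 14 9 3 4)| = 26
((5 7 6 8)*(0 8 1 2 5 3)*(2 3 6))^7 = (0 6 3 8 1)(2 5 7)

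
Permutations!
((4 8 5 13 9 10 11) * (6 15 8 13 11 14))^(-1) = (4 11 5 8 15 6 14 10 9 13)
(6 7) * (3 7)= (3 7 6)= [0, 1, 2, 7, 4, 5, 3, 6]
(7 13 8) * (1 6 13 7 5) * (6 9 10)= (1 9 10 6 13 8 5)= [0, 9, 2, 3, 4, 1, 13, 7, 5, 10, 6, 11, 12, 8]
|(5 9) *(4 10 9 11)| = |(4 10 9 5 11)| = 5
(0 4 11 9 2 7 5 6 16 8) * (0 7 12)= (0 4 11 9 2 12)(5 6 16 8 7)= [4, 1, 12, 3, 11, 6, 16, 5, 7, 2, 10, 9, 0, 13, 14, 15, 8]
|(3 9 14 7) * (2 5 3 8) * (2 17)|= 8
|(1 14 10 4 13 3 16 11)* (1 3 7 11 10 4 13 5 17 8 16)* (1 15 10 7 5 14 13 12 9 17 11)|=|(1 13 5 11 3 15 10 12 9 17 8 16 7)(4 14)|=26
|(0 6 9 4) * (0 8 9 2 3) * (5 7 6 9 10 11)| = |(0 9 4 8 10 11 5 7 6 2 3)| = 11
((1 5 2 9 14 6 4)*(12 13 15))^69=((1 5 2 9 14 6 4)(12 13 15))^69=(15)(1 4 6 14 9 2 5)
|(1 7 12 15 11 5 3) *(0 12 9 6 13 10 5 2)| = |(0 12 15 11 2)(1 7 9 6 13 10 5 3)| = 40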